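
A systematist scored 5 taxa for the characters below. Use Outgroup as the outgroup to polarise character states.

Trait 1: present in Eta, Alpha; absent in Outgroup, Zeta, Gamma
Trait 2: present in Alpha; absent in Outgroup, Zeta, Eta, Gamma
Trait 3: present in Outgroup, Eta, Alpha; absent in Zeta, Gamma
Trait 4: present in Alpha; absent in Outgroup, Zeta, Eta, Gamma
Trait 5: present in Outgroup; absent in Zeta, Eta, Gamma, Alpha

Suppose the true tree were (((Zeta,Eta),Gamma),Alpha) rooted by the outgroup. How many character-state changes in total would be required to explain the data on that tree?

7

Map each character onto (((Zeta,Eta),Gamma),Alpha) (rooted by Outgroup) and count the minimum state changes it requires (Fitch parsimony):
Trait 1: 2; Trait 2: 1; Trait 3: 2; Trait 4: 1; Trait 5: 1.
Total tree length = 7.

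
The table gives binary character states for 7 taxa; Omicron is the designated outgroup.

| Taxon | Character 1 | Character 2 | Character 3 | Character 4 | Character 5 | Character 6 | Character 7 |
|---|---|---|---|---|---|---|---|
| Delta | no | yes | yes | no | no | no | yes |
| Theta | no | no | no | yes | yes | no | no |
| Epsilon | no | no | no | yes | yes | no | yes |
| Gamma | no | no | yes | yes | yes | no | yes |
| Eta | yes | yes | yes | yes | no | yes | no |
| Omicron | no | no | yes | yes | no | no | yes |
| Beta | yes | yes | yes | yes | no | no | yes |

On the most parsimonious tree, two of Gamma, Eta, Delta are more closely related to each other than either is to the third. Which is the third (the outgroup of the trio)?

Character polarity is set by the outgroup: the derived state is whichever differs from the outgroup's state, so for Character 3, Character 4, Character 7 the derived state is 'no', and for the remaining characters it is 'yes'.
Character 1 (derived state 'yes') is shared by Beta and Eta — a synapomorphy uniting that clade.
Character 2: derived state 'yes' in Beta, Delta, and Eta only — synapomorphy for {Beta, Delta, Eta}.
Character 3: derived state 'no' in Epsilon and Theta only — synapomorphy for {Epsilon, Theta}.
Character 4 (derived state 'no') is unique to Delta (autapomorphy; uninformative for grouping).
Character 5 (derived state 'yes') is shared by Epsilon, Gamma, and Theta — a synapomorphy uniting that clade.
Character 6: derived state 'yes' in Eta only — an autapomorphy, so it tells us nothing about relationships among taxa.
Character 7 (state 'no') occurs in Eta and Theta but conflicts with the nesting implied by the other characters — most parsimoniously interpreted as homoplasy.
Most parsimonious ingroup topology: (((Epsilon,Theta),Gamma),((Beta,Eta),Delta)).
Delta and Eta share a more recent common ancestor with each other than either does with Gamma, so Gamma is the least closely related of the three.

Gamma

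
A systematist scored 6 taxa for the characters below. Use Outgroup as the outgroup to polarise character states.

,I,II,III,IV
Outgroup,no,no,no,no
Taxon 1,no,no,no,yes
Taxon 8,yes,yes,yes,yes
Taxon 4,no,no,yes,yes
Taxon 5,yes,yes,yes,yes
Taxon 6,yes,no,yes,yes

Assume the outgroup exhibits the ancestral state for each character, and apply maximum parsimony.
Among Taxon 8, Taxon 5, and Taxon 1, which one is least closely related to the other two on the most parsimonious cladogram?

Taxon 1

The outgroup has state 'no' for every character, so 'yes' is the derived state throughout.
Only Taxon 5, Taxon 6, and Taxon 8 show the derived state 'yes' for I, supporting them as a clade.
II (derived state 'yes') is shared by Taxon 5 and Taxon 8 — a synapomorphy uniting that clade.
III: derived state 'yes' in Taxon 4, Taxon 5, Taxon 6, and Taxon 8 only — synapomorphy for {Taxon 4, Taxon 5, Taxon 6, Taxon 8}.
All ingroup taxa share the derived state 'yes' for IV; it defines the ingroup but does not resolve relationships within it.
Most parsimonious ingroup topology: ((((Taxon 8,Taxon 5),Taxon 6),Taxon 4),Taxon 1).
Taxon 5 and Taxon 8 share a more recent common ancestor with each other than either does with Taxon 1, so Taxon 1 is the least closely related of the three.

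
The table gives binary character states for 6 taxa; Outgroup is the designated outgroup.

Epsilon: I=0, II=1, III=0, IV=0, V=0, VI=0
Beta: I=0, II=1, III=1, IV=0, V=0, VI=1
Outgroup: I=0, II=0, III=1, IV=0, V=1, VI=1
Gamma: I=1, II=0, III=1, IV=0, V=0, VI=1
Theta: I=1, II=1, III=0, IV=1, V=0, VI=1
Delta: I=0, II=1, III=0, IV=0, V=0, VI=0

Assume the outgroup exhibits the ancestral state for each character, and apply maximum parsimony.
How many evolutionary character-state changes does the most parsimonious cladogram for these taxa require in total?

7

Character polarity is set by the outgroup: the derived state is whichever differs from the outgroup's state, so for III, V, VI the derived state is '0', and for the remaining characters it is '1'.
I (state '1') occurs in Gamma and Theta but conflicts with the nesting implied by the other characters — most parsimoniously interpreted as homoplasy.
II: derived state '1' in Beta, Delta, Epsilon, and Theta only — synapomorphy for {Beta, Delta, Epsilon, Theta}.
III (derived state '0') is shared by Delta, Epsilon, and Theta — a synapomorphy uniting that clade.
IV (derived state '1') is unique to Theta (autapomorphy; uninformative for grouping).
V (derived state '0') is shared by all ingroup taxa — unites the whole ingroup.
VI: derived state '0' in Delta and Epsilon only — synapomorphy for {Delta, Epsilon}.
Most parsimonious ingroup topology: ((((Delta,Epsilon),Theta),Beta),Gamma).
Changes per character on this tree: I: 2; II: 1; III: 1; IV: 1; V: 1; VI: 1.
Total = 7.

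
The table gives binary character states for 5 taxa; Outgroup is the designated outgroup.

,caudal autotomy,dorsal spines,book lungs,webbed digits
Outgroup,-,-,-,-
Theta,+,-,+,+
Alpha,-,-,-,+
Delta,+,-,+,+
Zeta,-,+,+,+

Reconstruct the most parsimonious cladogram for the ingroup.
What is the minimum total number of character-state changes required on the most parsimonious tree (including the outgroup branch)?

The outgroup has state '-' for every character, so '+' is the derived state throughout.
caudal autotomy: derived state '+' in Delta and Theta only — synapomorphy for {Delta, Theta}.
dorsal spines (derived state '+') is unique to Zeta (autapomorphy; uninformative for grouping).
book lungs (derived state '+') is shared by Delta, Theta, and Zeta — a synapomorphy uniting that clade.
All ingroup taxa share the derived state '+' for webbed digits; it defines the ingroup but does not resolve relationships within it.
Most parsimonious ingroup topology: (((Theta,Delta),Zeta),Alpha).
Changes per character on this tree: caudal autotomy: 1; dorsal spines: 1; book lungs: 1; webbed digits: 1.
Total = 4.

4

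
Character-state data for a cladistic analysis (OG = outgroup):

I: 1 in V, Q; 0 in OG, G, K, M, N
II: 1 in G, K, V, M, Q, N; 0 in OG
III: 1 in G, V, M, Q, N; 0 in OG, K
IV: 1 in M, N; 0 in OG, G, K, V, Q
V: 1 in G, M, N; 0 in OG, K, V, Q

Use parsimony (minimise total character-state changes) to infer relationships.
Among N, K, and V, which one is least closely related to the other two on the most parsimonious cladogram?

The outgroup has state '0' for every character, so '1' is the derived state throughout.
Only Q and V show the derived state '1' for I, supporting them as a clade.
II (derived state '1') is shared by all ingroup taxa — unites the whole ingroup.
III: derived state '1' in G, M, N, Q, and V only — synapomorphy for {G, M, N, Q, V}.
IV (derived state '1') is shared by M and N — a synapomorphy uniting that clade.
V: derived state '1' in G, M, and N only — synapomorphy for {G, M, N}.
Most parsimonious ingroup topology: (((G,(M,N)),(V,Q)),K).
V and N share a more recent common ancestor with each other than either does with K, so K is the least closely related of the three.

K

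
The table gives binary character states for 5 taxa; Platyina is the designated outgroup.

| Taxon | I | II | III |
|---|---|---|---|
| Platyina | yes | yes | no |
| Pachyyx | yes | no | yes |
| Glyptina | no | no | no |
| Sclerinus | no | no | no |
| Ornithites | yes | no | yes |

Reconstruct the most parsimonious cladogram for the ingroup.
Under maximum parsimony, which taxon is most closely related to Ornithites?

Character polarity is set by the outgroup: the derived state is whichever differs from the outgroup's state, so for I, II the derived state is 'no', and for the remaining characters it is 'yes'.
I: derived state 'no' in Glyptina and Sclerinus only — synapomorphy for {Glyptina, Sclerinus}.
II (derived state 'no') is shared by all ingroup taxa — unites the whole ingroup.
III (derived state 'yes') is shared by Ornithites and Pachyyx — a synapomorphy uniting that clade.
Most parsimonious ingroup topology: ((Sclerinus,Glyptina),(Ornithites,Pachyyx)).
Ornithites and Pachyyx form a cherry on this tree, so they are sister taxa.

Pachyyx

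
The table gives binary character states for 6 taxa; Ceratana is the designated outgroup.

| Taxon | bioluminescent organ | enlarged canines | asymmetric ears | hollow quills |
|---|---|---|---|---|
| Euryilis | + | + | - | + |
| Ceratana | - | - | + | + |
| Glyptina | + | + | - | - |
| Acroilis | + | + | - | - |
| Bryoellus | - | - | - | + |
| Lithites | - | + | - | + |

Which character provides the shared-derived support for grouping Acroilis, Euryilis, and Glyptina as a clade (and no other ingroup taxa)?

bioluminescent organ

Character polarity is set by the outgroup: the derived state is whichever differs from the outgroup's state, so for asymmetric ears, hollow quills the derived state is '-', and for the remaining characters it is '+'.
Only Acroilis, Euryilis, and Glyptina show the derived state '+' for bioluminescent organ, supporting them as a clade.
enlarged canines (derived state '+') is shared by Acroilis, Euryilis, Glyptina, and Lithites — a synapomorphy uniting that clade.
All ingroup taxa share the derived state '-' for asymmetric ears; it defines the ingroup but does not resolve relationships within it.
Only Acroilis and Glyptina show the derived state '-' for hollow quills, supporting them as a clade.
Most parsimonious ingroup topology: ((Lithites,((Glyptina,Acroilis),Euryilis)),Bryoellus).
The clade {Acroilis, Euryilis, Glyptina} is supported by bioluminescent organ: its derived state '+' occurs in exactly those taxa and in no other taxon (including the outgroup).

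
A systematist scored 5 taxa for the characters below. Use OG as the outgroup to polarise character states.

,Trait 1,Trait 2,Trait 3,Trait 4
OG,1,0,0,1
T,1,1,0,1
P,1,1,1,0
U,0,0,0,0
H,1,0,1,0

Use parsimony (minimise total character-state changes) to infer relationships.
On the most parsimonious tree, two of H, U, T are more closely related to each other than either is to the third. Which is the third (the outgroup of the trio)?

Character polarity is set by the outgroup: the derived state is whichever differs from the outgroup's state, so for Trait 1, Trait 4 the derived state is '0', and for the remaining characters it is '1'.
Trait 1: derived state '0' in U only — an autapomorphy, so it tells us nothing about relationships among taxa.
Trait 2 groups P and T, which is incompatible with the clades supported by the remaining characters; treating it as convergent (homoplasy) costs fewer steps than any alternative tree.
Trait 3 (derived state '1') is shared by H and P — a synapomorphy uniting that clade.
Only H, P, and U show the derived state '0' for Trait 4, supporting them as a clade.
Most parsimonious ingroup topology: (T,((P,H),U)).
U and H share a more recent common ancestor with each other than either does with T, so T is the least closely related of the three.

T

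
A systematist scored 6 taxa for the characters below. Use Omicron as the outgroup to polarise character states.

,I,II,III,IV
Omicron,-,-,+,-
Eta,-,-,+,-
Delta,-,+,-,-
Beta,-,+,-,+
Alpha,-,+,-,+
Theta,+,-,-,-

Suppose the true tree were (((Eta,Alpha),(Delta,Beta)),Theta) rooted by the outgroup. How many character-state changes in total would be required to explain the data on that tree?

Map each character onto (((Eta,Alpha),(Delta,Beta)),Theta) (rooted by Omicron) and count the minimum state changes it requires (Fitch parsimony):
I: 1; II: 2; III: 2; IV: 2.
Total tree length = 7.

7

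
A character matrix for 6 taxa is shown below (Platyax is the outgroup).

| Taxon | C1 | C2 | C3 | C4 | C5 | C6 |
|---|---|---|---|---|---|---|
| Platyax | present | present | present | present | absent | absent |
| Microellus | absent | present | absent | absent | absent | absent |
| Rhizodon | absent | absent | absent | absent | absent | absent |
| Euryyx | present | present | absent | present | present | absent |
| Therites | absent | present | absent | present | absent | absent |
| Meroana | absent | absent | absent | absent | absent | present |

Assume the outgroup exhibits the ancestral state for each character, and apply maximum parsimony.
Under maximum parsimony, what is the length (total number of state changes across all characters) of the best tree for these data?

6

Character polarity is set by the outgroup: the derived state is whichever differs from the outgroup's state, so for C1, C2, C3, C4 the derived state is 'absent', and for the remaining characters it is 'present'.
Only Meroana, Microellus, Rhizodon, and Therites show the derived state 'absent' for C1, supporting them as a clade.
C2 (derived state 'absent') is shared by Meroana and Rhizodon — a synapomorphy uniting that clade.
All ingroup taxa share the derived state 'absent' for C3; it defines the ingroup but does not resolve relationships within it.
Only Meroana, Microellus, and Rhizodon show the derived state 'absent' for C4, supporting them as a clade.
C5: derived state 'present' in Euryyx only — an autapomorphy, so it tells us nothing about relationships among taxa.
C6 (derived state 'present') is unique to Meroana (autapomorphy; uninformative for grouping).
Most parsimonious ingroup topology: (((Microellus,(Rhizodon,Meroana)),Therites),Euryyx).
Changes per character on this tree: C1: 1; C2: 1; C3: 1; C4: 1; C5: 1; C6: 1.
Total = 6.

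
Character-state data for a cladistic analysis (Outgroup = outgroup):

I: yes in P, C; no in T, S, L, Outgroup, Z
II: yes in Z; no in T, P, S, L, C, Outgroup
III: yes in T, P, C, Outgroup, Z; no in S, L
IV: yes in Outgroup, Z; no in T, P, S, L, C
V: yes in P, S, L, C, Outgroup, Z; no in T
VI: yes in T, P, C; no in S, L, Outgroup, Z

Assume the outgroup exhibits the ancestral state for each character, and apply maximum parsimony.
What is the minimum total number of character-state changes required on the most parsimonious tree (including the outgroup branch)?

Character polarity is set by the outgroup: the derived state is whichever differs from the outgroup's state, so for III, IV, V the derived state is 'no', and for the remaining characters it is 'yes'.
Only C and P show the derived state 'yes' for I, supporting them as a clade.
II (derived state 'yes') is unique to Z (autapomorphy; uninformative for grouping).
Only L and S show the derived state 'no' for III, supporting them as a clade.
IV: derived state 'no' in C, L, P, S, and T only — synapomorphy for {C, L, P, S, T}.
V: derived state 'no' in T only — an autapomorphy, so it tells us nothing about relationships among taxa.
VI: derived state 'yes' in C, P, and T only — synapomorphy for {C, P, T}.
Most parsimonious ingroup topology: ((((C,P),T),(L,S)),Z).
Changes per character on this tree: I: 1; II: 1; III: 1; IV: 1; V: 1; VI: 1.
Total = 6.

6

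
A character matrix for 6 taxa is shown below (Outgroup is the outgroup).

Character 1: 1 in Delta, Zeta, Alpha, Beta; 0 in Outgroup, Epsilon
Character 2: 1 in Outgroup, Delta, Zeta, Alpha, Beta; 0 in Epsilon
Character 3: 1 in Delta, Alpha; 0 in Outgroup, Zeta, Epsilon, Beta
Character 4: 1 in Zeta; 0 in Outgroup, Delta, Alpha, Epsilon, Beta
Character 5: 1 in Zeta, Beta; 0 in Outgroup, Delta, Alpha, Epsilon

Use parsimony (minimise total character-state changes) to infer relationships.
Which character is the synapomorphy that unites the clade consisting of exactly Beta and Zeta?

Character polarity is set by the outgroup: the derived state is whichever differs from the outgroup's state, so for Character 2 the derived state is '0', and for the remaining characters it is '1'.
Only Alpha, Beta, Delta, and Zeta show the derived state '1' for Character 1, supporting them as a clade.
Character 2: derived state '0' in Epsilon only — an autapomorphy, so it tells us nothing about relationships among taxa.
Character 3: derived state '1' in Alpha and Delta only — synapomorphy for {Alpha, Delta}.
Character 4 (derived state '1') is unique to Zeta (autapomorphy; uninformative for grouping).
Only Beta and Zeta show the derived state '1' for Character 5, supporting them as a clade.
Most parsimonious ingroup topology: (((Delta,Alpha),(Zeta,Beta)),Epsilon).
The clade {Beta, Zeta} is supported by Character 5: its derived state '1' occurs in exactly those taxa and in no other taxon (including the outgroup).

Character 5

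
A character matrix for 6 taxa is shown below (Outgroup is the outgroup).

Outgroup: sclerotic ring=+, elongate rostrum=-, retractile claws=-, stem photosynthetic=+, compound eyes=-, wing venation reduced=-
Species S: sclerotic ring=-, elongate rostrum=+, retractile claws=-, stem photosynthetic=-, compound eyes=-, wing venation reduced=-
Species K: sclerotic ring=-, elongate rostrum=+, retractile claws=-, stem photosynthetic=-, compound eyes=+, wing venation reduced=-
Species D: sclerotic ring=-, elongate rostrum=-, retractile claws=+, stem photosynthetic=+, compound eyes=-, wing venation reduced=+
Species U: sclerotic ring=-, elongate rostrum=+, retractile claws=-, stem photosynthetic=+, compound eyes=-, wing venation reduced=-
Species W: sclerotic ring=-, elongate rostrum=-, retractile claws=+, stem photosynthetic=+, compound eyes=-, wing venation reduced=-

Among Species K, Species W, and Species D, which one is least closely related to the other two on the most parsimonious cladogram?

Species K

Character polarity is set by the outgroup: the derived state is whichever differs from the outgroup's state, so for sclerotic ring, stem photosynthetic the derived state is '-', and for the remaining characters it is '+'.
sclerotic ring (derived state '-') is shared by all ingroup taxa — unites the whole ingroup.
Only Species K, Species S, and Species U show the derived state '+' for elongate rostrum, supporting them as a clade.
retractile claws (derived state '+') is shared by Species D and Species W — a synapomorphy uniting that clade.
Only Species K and Species S show the derived state '-' for stem photosynthetic, supporting them as a clade.
compound eyes: derived state '+' in Species K only — an autapomorphy, so it tells us nothing about relationships among taxa.
wing venation reduced: derived state '+' in Species D only — an autapomorphy, so it tells us nothing about relationships among taxa.
Most parsimonious ingroup topology: (((Species S,Species K),Species U),(Species D,Species W)).
Species D and Species W share a more recent common ancestor with each other than either does with Species K, so Species K is the least closely related of the three.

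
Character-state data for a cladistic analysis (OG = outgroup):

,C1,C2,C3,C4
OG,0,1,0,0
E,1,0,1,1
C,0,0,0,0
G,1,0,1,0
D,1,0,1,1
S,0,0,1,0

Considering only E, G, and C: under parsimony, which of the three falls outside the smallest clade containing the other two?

Character polarity is set by the outgroup: the derived state is whichever differs from the outgroup's state, so for C2 the derived state is '0', and for the remaining characters it is '1'.
C1 (derived state '1') is shared by D, E, and G — a synapomorphy uniting that clade.
All ingroup taxa share the derived state '0' for C2; it defines the ingroup but does not resolve relationships within it.
C3: derived state '1' in D, E, G, and S only — synapomorphy for {D, E, G, S}.
C4: derived state '1' in D and E only — synapomorphy for {D, E}.
Most parsimonious ingroup topology: ((((E,D),G),S),C).
G and E share a more recent common ancestor with each other than either does with C, so C is the least closely related of the three.

C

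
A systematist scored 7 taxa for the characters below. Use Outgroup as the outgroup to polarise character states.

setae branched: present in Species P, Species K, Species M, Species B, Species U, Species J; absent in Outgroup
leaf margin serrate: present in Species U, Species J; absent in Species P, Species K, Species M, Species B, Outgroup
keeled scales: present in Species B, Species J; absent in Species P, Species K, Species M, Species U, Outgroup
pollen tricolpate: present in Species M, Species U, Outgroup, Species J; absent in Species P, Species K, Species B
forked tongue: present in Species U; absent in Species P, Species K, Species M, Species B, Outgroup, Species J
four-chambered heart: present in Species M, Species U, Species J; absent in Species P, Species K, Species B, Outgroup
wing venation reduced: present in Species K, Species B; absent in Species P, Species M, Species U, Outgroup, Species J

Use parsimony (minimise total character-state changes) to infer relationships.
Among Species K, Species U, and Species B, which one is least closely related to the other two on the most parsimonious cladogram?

Character polarity is set by the outgroup: the derived state is whichever differs from the outgroup's state, so for pollen tricolpate the derived state is 'absent', and for the remaining characters it is 'present'.
setae branched (derived state 'present') is shared by all ingroup taxa — unites the whole ingroup.
Only Species J and Species U show the derived state 'present' for leaf margin serrate, supporting them as a clade.
keeled scales (state 'present') occurs in Species B and Species J but conflicts with the nesting implied by the other characters — most parsimoniously interpreted as homoplasy.
pollen tricolpate: derived state 'absent' in Species B, Species K, and Species P only — synapomorphy for {Species B, Species K, Species P}.
forked tongue: derived state 'present' in Species U only — an autapomorphy, so it tells us nothing about relationships among taxa.
Only Species J, Species M, and Species U show the derived state 'present' for four-chambered heart, supporting them as a clade.
Only Species B and Species K show the derived state 'present' for wing venation reduced, supporting them as a clade.
Most parsimonious ingroup topology: (((Species J,Species U),Species M),(Species P,(Species B,Species K))).
Species K and Species B share a more recent common ancestor with each other than either does with Species U, so Species U is the least closely related of the three.

Species U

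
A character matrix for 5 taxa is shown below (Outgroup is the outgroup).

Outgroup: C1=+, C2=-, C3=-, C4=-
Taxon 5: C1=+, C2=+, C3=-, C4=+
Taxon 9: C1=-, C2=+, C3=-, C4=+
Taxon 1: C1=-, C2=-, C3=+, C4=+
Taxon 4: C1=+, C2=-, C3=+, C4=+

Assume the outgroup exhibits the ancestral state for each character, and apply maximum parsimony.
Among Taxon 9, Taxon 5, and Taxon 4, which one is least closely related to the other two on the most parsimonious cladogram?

Taxon 4

Character polarity is set by the outgroup: the derived state is whichever differs from the outgroup's state, so for C1 the derived state is '-', and for the remaining characters it is '+'.
C1 groups Taxon 1 and Taxon 9, which is incompatible with the clades supported by the remaining characters; treating it as convergent (homoplasy) costs fewer steps than any alternative tree.
C2: derived state '+' in Taxon 5 and Taxon 9 only — synapomorphy for {Taxon 5, Taxon 9}.
Only Taxon 1 and Taxon 4 show the derived state '+' for C3, supporting them as a clade.
All ingroup taxa share the derived state '+' for C4; it defines the ingroup but does not resolve relationships within it.
Most parsimonious ingroup topology: ((Taxon 5,Taxon 9),(Taxon 1,Taxon 4)).
Taxon 5 and Taxon 9 share a more recent common ancestor with each other than either does with Taxon 4, so Taxon 4 is the least closely related of the three.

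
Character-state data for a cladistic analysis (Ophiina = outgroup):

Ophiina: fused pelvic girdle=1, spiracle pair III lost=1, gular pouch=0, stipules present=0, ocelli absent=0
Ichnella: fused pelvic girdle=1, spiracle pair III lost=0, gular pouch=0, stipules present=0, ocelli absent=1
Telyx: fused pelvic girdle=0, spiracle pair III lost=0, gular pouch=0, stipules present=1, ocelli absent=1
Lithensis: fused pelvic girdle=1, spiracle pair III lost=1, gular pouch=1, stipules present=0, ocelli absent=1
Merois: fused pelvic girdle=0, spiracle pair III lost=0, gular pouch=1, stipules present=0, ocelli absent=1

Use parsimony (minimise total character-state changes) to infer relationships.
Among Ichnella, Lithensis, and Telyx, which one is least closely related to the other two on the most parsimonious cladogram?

Lithensis

Character polarity is set by the outgroup: the derived state is whichever differs from the outgroup's state, so for fused pelvic girdle, spiracle pair III lost the derived state is '0', and for the remaining characters it is '1'.
fused pelvic girdle (derived state '0') is shared by Merois and Telyx — a synapomorphy uniting that clade.
spiracle pair III lost (derived state '0') is shared by Ichnella, Merois, and Telyx — a synapomorphy uniting that clade.
gular pouch groups Lithensis and Merois, which is incompatible with the clades supported by the remaining characters; treating it as convergent (homoplasy) costs fewer steps than any alternative tree.
stipules present: derived state '1' in Telyx only — an autapomorphy, so it tells us nothing about relationships among taxa.
ocelli absent (derived state '1') is shared by all ingroup taxa — unites the whole ingroup.
Most parsimonious ingroup topology: ((Ichnella,(Telyx,Merois)),Lithensis).
Telyx and Ichnella share a more recent common ancestor with each other than either does with Lithensis, so Lithensis is the least closely related of the three.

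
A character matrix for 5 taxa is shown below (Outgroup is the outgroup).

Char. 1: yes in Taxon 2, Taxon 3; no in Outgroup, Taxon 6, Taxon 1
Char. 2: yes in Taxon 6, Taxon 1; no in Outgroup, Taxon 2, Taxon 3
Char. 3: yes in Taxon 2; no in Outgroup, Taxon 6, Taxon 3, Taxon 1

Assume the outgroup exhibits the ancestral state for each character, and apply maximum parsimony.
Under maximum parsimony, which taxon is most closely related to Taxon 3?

The outgroup has state 'no' for every character, so 'yes' is the derived state throughout.
Char. 1: derived state 'yes' in Taxon 2 and Taxon 3 only — synapomorphy for {Taxon 2, Taxon 3}.
Char. 2: derived state 'yes' in Taxon 1 and Taxon 6 only — synapomorphy for {Taxon 1, Taxon 6}.
Char. 3: derived state 'yes' in Taxon 2 only — an autapomorphy, so it tells us nothing about relationships among taxa.
Most parsimonious ingroup topology: ((Taxon 2,Taxon 3),(Taxon 6,Taxon 1)).
Taxon 3 and Taxon 2 form a cherry on this tree, so they are sister taxa.

Taxon 2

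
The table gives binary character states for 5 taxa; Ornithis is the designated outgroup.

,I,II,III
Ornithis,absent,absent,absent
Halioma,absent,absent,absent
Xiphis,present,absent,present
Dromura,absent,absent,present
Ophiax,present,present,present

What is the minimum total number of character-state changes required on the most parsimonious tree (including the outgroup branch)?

The outgroup has state 'absent' for every character, so 'present' is the derived state throughout.
I: derived state 'present' in Ophiax and Xiphis only — synapomorphy for {Ophiax, Xiphis}.
II: derived state 'present' in Ophiax only — an autapomorphy, so it tells us nothing about relationships among taxa.
III: derived state 'present' in Dromura, Ophiax, and Xiphis only — synapomorphy for {Dromura, Ophiax, Xiphis}.
Most parsimonious ingroup topology: (Halioma,((Xiphis,Ophiax),Dromura)).
Changes per character on this tree: I: 1; II: 1; III: 1.
Total = 3.

3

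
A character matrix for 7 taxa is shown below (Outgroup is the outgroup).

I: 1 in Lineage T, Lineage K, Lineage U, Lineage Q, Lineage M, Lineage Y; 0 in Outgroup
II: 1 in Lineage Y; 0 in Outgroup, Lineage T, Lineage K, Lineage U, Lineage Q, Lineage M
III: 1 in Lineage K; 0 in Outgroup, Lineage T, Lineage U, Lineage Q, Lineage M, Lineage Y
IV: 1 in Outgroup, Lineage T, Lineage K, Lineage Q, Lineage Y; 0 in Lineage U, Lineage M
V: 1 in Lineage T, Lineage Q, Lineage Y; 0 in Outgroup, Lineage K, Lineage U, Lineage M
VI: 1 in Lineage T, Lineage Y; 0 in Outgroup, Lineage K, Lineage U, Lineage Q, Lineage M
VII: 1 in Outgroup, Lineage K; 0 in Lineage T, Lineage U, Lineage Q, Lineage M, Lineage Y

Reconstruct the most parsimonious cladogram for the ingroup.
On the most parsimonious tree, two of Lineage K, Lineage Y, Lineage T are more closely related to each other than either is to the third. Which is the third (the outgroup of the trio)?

Character polarity is set by the outgroup: the derived state is whichever differs from the outgroup's state, so for IV, VII the derived state is '0', and for the remaining characters it is '1'.
All ingroup taxa share the derived state '1' for I; it defines the ingroup but does not resolve relationships within it.
II (derived state '1') is unique to Lineage Y (autapomorphy; uninformative for grouping).
III (derived state '1') is unique to Lineage K (autapomorphy; uninformative for grouping).
IV: derived state '0' in Lineage M and Lineage U only — synapomorphy for {Lineage M, Lineage U}.
V (derived state '1') is shared by Lineage Q, Lineage T, and Lineage Y — a synapomorphy uniting that clade.
VI: derived state '1' in Lineage T and Lineage Y only — synapomorphy for {Lineage T, Lineage Y}.
VII (derived state '0') is shared by Lineage M, Lineage Q, Lineage T, Lineage U, and Lineage Y — a synapomorphy uniting that clade.
Most parsimonious ingroup topology: ((((Lineage T,Lineage Y),Lineage Q),(Lineage U,Lineage M)),Lineage K).
Lineage Y and Lineage T share a more recent common ancestor with each other than either does with Lineage K, so Lineage K is the least closely related of the three.

Lineage K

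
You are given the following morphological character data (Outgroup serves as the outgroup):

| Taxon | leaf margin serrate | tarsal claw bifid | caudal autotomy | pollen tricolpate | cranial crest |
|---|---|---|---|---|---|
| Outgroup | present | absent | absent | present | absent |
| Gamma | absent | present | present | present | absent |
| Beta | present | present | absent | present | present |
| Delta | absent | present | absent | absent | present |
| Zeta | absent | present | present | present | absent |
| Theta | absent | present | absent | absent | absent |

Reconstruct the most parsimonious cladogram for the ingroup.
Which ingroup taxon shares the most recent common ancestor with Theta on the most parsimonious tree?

Delta

Character polarity is set by the outgroup: the derived state is whichever differs from the outgroup's state, so for leaf margin serrate, pollen tricolpate the derived state is 'absent', and for the remaining characters it is 'present'.
Only Delta, Gamma, Theta, and Zeta show the derived state 'absent' for leaf margin serrate, supporting them as a clade.
All ingroup taxa share the derived state 'present' for tarsal claw bifid; it defines the ingroup but does not resolve relationships within it.
caudal autotomy (derived state 'present') is shared by Gamma and Zeta — a synapomorphy uniting that clade.
pollen tricolpate: derived state 'absent' in Delta and Theta only — synapomorphy for {Delta, Theta}.
cranial crest (state 'present') occurs in Beta and Delta but conflicts with the nesting implied by the other characters — most parsimoniously interpreted as homoplasy.
Most parsimonious ingroup topology: (((Gamma,Zeta),(Delta,Theta)),Beta).
Theta and Delta form a cherry on this tree, so they are sister taxa.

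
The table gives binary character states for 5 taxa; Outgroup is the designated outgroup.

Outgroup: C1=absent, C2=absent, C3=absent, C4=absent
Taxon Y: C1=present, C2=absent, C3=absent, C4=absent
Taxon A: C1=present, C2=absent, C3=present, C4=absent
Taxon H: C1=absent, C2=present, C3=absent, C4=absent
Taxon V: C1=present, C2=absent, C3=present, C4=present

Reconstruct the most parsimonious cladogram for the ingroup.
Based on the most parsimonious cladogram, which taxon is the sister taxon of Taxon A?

Taxon V

The outgroup has state 'absent' for every character, so 'present' is the derived state throughout.
C1 (derived state 'present') is shared by Taxon A, Taxon V, and Taxon Y — a synapomorphy uniting that clade.
C2 (derived state 'present') is unique to Taxon H (autapomorphy; uninformative for grouping).
C3 (derived state 'present') is shared by Taxon A and Taxon V — a synapomorphy uniting that clade.
C4: derived state 'present' in Taxon V only — an autapomorphy, so it tells us nothing about relationships among taxa.
Most parsimonious ingroup topology: ((Taxon Y,(Taxon A,Taxon V)),Taxon H).
Taxon A and Taxon V form a cherry on this tree, so they are sister taxa.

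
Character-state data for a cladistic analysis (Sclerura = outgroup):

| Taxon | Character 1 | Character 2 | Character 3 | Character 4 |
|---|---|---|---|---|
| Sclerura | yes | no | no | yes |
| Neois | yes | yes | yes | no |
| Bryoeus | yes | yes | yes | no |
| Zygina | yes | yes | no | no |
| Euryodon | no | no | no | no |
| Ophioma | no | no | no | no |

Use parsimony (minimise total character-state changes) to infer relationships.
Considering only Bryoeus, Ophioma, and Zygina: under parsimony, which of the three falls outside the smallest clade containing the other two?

Ophioma

Character polarity is set by the outgroup: the derived state is whichever differs from the outgroup's state, so for Character 1, Character 4 the derived state is 'no', and for the remaining characters it is 'yes'.
Character 1: derived state 'no' in Euryodon and Ophioma only — synapomorphy for {Euryodon, Ophioma}.
Character 2 (derived state 'yes') is shared by Bryoeus, Neois, and Zygina — a synapomorphy uniting that clade.
Only Bryoeus and Neois show the derived state 'yes' for Character 3, supporting them as a clade.
Character 4 (derived state 'no') is shared by all ingroup taxa — unites the whole ingroup.
Most parsimonious ingroup topology: (((Neois,Bryoeus),Zygina),(Euryodon,Ophioma)).
Bryoeus and Zygina share a more recent common ancestor with each other than either does with Ophioma, so Ophioma is the least closely related of the three.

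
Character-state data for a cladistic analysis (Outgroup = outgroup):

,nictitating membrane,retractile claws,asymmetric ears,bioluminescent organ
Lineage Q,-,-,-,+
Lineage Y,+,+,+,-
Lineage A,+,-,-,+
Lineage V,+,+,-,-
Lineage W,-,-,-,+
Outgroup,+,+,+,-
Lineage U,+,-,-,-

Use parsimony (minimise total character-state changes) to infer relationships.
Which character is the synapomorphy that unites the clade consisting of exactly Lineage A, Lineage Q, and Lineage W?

Character polarity is set by the outgroup: the derived state is whichever differs from the outgroup's state, so for nictitating membrane, retractile claws, asymmetric ears the derived state is '-', and for the remaining characters it is '+'.
nictitating membrane (derived state '-') is shared by Lineage Q and Lineage W — a synapomorphy uniting that clade.
retractile claws: derived state '-' in Lineage A, Lineage Q, Lineage U, and Lineage W only — synapomorphy for {Lineage A, Lineage Q, Lineage U, Lineage W}.
Only Lineage A, Lineage Q, Lineage U, Lineage V, and Lineage W show the derived state '-' for asymmetric ears, supporting them as a clade.
Only Lineage A, Lineage Q, and Lineage W show the derived state '+' for bioluminescent organ, supporting them as a clade.
Most parsimonious ingroup topology: ((((Lineage A,(Lineage Q,Lineage W)),Lineage U),Lineage V),Lineage Y).
The clade {Lineage A, Lineage Q, Lineage W} is supported by bioluminescent organ: its derived state '+' occurs in exactly those taxa and in no other taxon (including the outgroup).

bioluminescent organ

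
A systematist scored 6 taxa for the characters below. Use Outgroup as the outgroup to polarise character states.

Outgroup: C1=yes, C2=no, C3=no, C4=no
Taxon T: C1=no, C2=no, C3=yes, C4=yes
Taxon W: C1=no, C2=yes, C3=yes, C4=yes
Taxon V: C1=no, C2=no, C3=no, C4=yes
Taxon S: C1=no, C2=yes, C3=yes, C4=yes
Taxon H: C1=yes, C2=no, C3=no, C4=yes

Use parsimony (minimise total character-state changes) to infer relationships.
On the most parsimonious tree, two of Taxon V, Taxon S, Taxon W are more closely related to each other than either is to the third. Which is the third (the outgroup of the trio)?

Character polarity is set by the outgroup: the derived state is whichever differs from the outgroup's state, so for C1 the derived state is 'no', and for the remaining characters it is 'yes'.
Only Taxon S, Taxon T, Taxon V, and Taxon W show the derived state 'no' for C1, supporting them as a clade.
C2 (derived state 'yes') is shared by Taxon S and Taxon W — a synapomorphy uniting that clade.
C3: derived state 'yes' in Taxon S, Taxon T, and Taxon W only — synapomorphy for {Taxon S, Taxon T, Taxon W}.
All ingroup taxa share the derived state 'yes' for C4; it defines the ingroup but does not resolve relationships within it.
Most parsimonious ingroup topology: (((Taxon T,(Taxon W,Taxon S)),Taxon V),Taxon H).
Taxon S and Taxon W share a more recent common ancestor with each other than either does with Taxon V, so Taxon V is the least closely related of the three.

Taxon V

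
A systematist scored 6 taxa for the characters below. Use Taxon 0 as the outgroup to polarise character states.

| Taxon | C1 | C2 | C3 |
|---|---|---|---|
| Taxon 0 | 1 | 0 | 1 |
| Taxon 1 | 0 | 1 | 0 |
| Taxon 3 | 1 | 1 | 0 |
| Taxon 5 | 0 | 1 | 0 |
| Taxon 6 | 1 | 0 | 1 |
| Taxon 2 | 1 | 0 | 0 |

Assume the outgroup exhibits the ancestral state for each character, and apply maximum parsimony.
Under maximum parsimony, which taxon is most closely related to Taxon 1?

Taxon 5

Character polarity is set by the outgroup: the derived state is whichever differs from the outgroup's state, so for C1, C3 the derived state is '0', and for the remaining characters it is '1'.
Only Taxon 1 and Taxon 5 show the derived state '0' for C1, supporting them as a clade.
C2 (derived state '1') is shared by Taxon 1, Taxon 3, and Taxon 5 — a synapomorphy uniting that clade.
Only Taxon 1, Taxon 2, Taxon 3, and Taxon 5 show the derived state '0' for C3, supporting them as a clade.
Most parsimonious ingroup topology: ((((Taxon 1,Taxon 5),Taxon 3),Taxon 2),Taxon 6).
Taxon 1 and Taxon 5 form a cherry on this tree, so they are sister taxa.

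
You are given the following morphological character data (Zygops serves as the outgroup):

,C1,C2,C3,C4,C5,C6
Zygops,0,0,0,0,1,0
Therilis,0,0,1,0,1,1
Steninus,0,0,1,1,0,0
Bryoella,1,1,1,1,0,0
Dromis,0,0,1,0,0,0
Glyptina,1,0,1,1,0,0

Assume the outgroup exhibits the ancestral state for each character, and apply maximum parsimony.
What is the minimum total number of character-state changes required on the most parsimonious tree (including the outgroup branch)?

6

Character polarity is set by the outgroup: the derived state is whichever differs from the outgroup's state, so for C5 the derived state is '0', and for the remaining characters it is '1'.
Only Bryoella and Glyptina show the derived state '1' for C1, supporting them as a clade.
C2 (derived state '1') is unique to Bryoella (autapomorphy; uninformative for grouping).
C3 (derived state '1') is shared by all ingroup taxa — unites the whole ingroup.
C4 (derived state '1') is shared by Bryoella, Glyptina, and Steninus — a synapomorphy uniting that clade.
C5: derived state '0' in Bryoella, Dromis, Glyptina, and Steninus only — synapomorphy for {Bryoella, Dromis, Glyptina, Steninus}.
C6: derived state '1' in Therilis only — an autapomorphy, so it tells us nothing about relationships among taxa.
Most parsimonious ingroup topology: (Therilis,((Steninus,(Bryoella,Glyptina)),Dromis)).
Changes per character on this tree: C1: 1; C2: 1; C3: 1; C4: 1; C5: 1; C6: 1.
Total = 6.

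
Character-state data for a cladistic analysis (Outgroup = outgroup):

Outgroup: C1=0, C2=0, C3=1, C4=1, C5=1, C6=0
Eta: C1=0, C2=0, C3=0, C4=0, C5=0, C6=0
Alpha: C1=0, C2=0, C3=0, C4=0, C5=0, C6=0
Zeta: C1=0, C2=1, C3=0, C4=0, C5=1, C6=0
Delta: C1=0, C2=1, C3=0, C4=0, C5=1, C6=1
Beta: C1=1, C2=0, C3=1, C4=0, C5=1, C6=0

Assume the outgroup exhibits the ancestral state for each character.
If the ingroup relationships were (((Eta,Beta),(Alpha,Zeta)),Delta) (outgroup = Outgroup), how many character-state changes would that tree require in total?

9

Map each character onto (((Eta,Beta),(Alpha,Zeta)),Delta) (rooted by Outgroup) and count the minimum state changes it requires (Fitch parsimony):
C1: 1; C2: 2; C3: 2; C4: 1; C5: 2; C6: 1.
Total tree length = 9.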